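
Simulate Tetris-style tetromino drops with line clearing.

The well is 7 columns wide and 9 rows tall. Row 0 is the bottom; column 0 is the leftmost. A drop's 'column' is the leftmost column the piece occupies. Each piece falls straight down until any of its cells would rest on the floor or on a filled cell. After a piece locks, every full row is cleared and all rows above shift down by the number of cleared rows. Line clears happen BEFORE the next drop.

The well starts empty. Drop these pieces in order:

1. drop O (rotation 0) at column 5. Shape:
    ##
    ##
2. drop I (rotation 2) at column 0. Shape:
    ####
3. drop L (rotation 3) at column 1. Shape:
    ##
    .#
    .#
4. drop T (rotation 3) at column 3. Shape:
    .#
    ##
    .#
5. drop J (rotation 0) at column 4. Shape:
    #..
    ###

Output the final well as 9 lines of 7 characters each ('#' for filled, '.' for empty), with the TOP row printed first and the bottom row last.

Answer: .......
.......
.......
.......
.......
....#..
.##.###
..#.#..
..#####

Derivation:
Drop 1: O rot0 at col 5 lands with bottom-row=0; cleared 0 line(s) (total 0); column heights now [0 0 0 0 0 2 2], max=2
Drop 2: I rot2 at col 0 lands with bottom-row=0; cleared 0 line(s) (total 0); column heights now [1 1 1 1 0 2 2], max=2
Drop 3: L rot3 at col 1 lands with bottom-row=1; cleared 0 line(s) (total 0); column heights now [1 4 4 1 0 2 2], max=4
Drop 4: T rot3 at col 3 lands with bottom-row=0; cleared 1 line(s) (total 1); column heights now [0 3 3 1 2 1 1], max=3
Drop 5: J rot0 at col 4 lands with bottom-row=2; cleared 0 line(s) (total 1); column heights now [0 3 3 1 4 3 3], max=4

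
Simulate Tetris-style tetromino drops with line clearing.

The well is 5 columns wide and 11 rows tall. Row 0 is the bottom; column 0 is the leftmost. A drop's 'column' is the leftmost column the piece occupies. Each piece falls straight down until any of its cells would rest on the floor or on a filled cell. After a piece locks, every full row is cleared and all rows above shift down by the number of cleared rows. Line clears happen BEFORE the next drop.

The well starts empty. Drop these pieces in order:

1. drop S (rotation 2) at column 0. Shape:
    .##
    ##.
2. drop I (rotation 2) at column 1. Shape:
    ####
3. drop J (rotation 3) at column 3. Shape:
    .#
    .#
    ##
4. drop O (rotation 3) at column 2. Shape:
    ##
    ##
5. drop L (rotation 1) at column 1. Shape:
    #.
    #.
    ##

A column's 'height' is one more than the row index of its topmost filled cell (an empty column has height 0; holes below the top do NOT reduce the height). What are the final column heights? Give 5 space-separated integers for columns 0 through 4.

Drop 1: S rot2 at col 0 lands with bottom-row=0; cleared 0 line(s) (total 0); column heights now [1 2 2 0 0], max=2
Drop 2: I rot2 at col 1 lands with bottom-row=2; cleared 0 line(s) (total 0); column heights now [1 3 3 3 3], max=3
Drop 3: J rot3 at col 3 lands with bottom-row=3; cleared 0 line(s) (total 0); column heights now [1 3 3 4 6], max=6
Drop 4: O rot3 at col 2 lands with bottom-row=4; cleared 0 line(s) (total 0); column heights now [1 3 6 6 6], max=6
Drop 5: L rot1 at col 1 lands with bottom-row=6; cleared 0 line(s) (total 0); column heights now [1 9 7 6 6], max=9

Answer: 1 9 7 6 6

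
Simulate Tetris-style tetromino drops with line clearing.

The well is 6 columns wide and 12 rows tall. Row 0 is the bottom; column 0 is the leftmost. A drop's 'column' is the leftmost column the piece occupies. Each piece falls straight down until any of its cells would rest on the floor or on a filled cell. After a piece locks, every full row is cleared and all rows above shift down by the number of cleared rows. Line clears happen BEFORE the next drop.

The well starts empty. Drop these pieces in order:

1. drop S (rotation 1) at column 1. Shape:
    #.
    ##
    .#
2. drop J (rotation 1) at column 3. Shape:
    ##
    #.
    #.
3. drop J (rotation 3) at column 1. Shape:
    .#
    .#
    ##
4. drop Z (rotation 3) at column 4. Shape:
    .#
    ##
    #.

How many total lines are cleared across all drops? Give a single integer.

Drop 1: S rot1 at col 1 lands with bottom-row=0; cleared 0 line(s) (total 0); column heights now [0 3 2 0 0 0], max=3
Drop 2: J rot1 at col 3 lands with bottom-row=0; cleared 0 line(s) (total 0); column heights now [0 3 2 3 3 0], max=3
Drop 3: J rot3 at col 1 lands with bottom-row=3; cleared 0 line(s) (total 0); column heights now [0 4 6 3 3 0], max=6
Drop 4: Z rot3 at col 4 lands with bottom-row=3; cleared 0 line(s) (total 0); column heights now [0 4 6 3 5 6], max=6

Answer: 0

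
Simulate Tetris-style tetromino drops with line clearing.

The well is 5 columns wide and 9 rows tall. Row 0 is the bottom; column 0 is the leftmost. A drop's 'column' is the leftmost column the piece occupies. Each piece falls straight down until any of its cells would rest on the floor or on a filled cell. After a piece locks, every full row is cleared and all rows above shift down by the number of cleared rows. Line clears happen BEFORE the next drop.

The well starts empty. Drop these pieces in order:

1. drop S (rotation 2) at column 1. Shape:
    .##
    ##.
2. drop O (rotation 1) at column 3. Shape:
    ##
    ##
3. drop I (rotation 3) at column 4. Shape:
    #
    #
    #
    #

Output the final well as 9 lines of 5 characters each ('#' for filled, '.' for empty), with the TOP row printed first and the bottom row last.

Answer: .....
....#
....#
....#
....#
...##
...##
..##.
.##..

Derivation:
Drop 1: S rot2 at col 1 lands with bottom-row=0; cleared 0 line(s) (total 0); column heights now [0 1 2 2 0], max=2
Drop 2: O rot1 at col 3 lands with bottom-row=2; cleared 0 line(s) (total 0); column heights now [0 1 2 4 4], max=4
Drop 3: I rot3 at col 4 lands with bottom-row=4; cleared 0 line(s) (total 0); column heights now [0 1 2 4 8], max=8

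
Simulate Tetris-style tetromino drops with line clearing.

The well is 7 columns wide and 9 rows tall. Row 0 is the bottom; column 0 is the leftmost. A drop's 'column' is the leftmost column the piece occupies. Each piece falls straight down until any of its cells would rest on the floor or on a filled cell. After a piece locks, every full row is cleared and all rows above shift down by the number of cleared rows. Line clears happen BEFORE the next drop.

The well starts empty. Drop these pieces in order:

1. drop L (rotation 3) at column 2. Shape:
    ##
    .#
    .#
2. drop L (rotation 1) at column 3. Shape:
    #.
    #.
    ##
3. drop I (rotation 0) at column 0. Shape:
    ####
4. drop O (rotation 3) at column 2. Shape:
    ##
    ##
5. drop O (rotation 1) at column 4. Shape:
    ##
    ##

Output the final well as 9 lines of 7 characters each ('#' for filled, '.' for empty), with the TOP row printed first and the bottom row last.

Answer: ..##...
..##...
####...
...###.
...###.
...##..
..##...
...#...
...#...

Derivation:
Drop 1: L rot3 at col 2 lands with bottom-row=0; cleared 0 line(s) (total 0); column heights now [0 0 3 3 0 0 0], max=3
Drop 2: L rot1 at col 3 lands with bottom-row=3; cleared 0 line(s) (total 0); column heights now [0 0 3 6 4 0 0], max=6
Drop 3: I rot0 at col 0 lands with bottom-row=6; cleared 0 line(s) (total 0); column heights now [7 7 7 7 4 0 0], max=7
Drop 4: O rot3 at col 2 lands with bottom-row=7; cleared 0 line(s) (total 0); column heights now [7 7 9 9 4 0 0], max=9
Drop 5: O rot1 at col 4 lands with bottom-row=4; cleared 0 line(s) (total 0); column heights now [7 7 9 9 6 6 0], max=9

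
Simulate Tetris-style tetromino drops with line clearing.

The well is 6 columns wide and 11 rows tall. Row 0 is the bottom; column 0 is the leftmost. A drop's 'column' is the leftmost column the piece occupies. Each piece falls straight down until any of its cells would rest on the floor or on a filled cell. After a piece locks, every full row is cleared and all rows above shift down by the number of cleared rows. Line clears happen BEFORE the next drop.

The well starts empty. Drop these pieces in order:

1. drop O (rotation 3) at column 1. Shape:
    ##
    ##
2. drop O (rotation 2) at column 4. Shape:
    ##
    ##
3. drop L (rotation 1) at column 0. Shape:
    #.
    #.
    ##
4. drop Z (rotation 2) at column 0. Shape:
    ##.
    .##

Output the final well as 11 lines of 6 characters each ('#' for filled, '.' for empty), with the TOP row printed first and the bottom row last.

Drop 1: O rot3 at col 1 lands with bottom-row=0; cleared 0 line(s) (total 0); column heights now [0 2 2 0 0 0], max=2
Drop 2: O rot2 at col 4 lands with bottom-row=0; cleared 0 line(s) (total 0); column heights now [0 2 2 0 2 2], max=2
Drop 3: L rot1 at col 0 lands with bottom-row=2; cleared 0 line(s) (total 0); column heights now [5 3 2 0 2 2], max=5
Drop 4: Z rot2 at col 0 lands with bottom-row=4; cleared 0 line(s) (total 0); column heights now [6 6 5 0 2 2], max=6

Answer: ......
......
......
......
......
##....
###...
#.....
##....
.##.##
.##.##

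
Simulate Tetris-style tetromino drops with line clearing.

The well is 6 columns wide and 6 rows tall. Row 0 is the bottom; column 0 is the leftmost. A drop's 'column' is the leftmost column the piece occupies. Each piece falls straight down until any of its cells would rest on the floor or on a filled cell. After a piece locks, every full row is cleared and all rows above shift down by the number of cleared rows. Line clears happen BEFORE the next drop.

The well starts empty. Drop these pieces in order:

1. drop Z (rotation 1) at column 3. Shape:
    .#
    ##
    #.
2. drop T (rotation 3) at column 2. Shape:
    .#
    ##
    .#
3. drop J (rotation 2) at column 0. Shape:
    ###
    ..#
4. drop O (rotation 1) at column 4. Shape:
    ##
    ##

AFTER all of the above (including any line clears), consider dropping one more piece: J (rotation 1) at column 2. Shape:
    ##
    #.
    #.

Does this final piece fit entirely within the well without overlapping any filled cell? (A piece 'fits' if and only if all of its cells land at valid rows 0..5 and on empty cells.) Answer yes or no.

Answer: no

Derivation:
Drop 1: Z rot1 at col 3 lands with bottom-row=0; cleared 0 line(s) (total 0); column heights now [0 0 0 2 3 0], max=3
Drop 2: T rot3 at col 2 lands with bottom-row=2; cleared 0 line(s) (total 0); column heights now [0 0 4 5 3 0], max=5
Drop 3: J rot2 at col 0 lands with bottom-row=4; cleared 0 line(s) (total 0); column heights now [6 6 6 5 3 0], max=6
Drop 4: O rot1 at col 4 lands with bottom-row=3; cleared 0 line(s) (total 0); column heights now [6 6 6 5 5 5], max=6
Test piece J rot1 at col 2 (width 2): heights before test = [6 6 6 5 5 5]; fits = False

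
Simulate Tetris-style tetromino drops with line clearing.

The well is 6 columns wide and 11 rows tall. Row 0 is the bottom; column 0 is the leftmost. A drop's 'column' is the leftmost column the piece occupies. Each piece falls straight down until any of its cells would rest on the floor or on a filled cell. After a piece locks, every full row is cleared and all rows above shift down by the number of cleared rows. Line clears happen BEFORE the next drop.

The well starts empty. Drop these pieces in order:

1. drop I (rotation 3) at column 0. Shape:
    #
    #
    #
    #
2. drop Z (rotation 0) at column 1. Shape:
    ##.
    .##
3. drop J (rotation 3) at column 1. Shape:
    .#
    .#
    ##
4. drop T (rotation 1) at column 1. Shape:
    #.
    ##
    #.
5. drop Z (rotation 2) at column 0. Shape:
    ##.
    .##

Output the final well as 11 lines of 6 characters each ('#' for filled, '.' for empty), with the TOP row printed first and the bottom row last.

Drop 1: I rot3 at col 0 lands with bottom-row=0; cleared 0 line(s) (total 0); column heights now [4 0 0 0 0 0], max=4
Drop 2: Z rot0 at col 1 lands with bottom-row=0; cleared 0 line(s) (total 0); column heights now [4 2 2 1 0 0], max=4
Drop 3: J rot3 at col 1 lands with bottom-row=2; cleared 0 line(s) (total 0); column heights now [4 3 5 1 0 0], max=5
Drop 4: T rot1 at col 1 lands with bottom-row=4; cleared 0 line(s) (total 0); column heights now [4 7 6 1 0 0], max=7
Drop 5: Z rot2 at col 0 lands with bottom-row=7; cleared 0 line(s) (total 0); column heights now [9 9 8 1 0 0], max=9

Answer: ......
......
##....
.##...
.#....
.##...
.##...
#.#...
###...
###...
#.##..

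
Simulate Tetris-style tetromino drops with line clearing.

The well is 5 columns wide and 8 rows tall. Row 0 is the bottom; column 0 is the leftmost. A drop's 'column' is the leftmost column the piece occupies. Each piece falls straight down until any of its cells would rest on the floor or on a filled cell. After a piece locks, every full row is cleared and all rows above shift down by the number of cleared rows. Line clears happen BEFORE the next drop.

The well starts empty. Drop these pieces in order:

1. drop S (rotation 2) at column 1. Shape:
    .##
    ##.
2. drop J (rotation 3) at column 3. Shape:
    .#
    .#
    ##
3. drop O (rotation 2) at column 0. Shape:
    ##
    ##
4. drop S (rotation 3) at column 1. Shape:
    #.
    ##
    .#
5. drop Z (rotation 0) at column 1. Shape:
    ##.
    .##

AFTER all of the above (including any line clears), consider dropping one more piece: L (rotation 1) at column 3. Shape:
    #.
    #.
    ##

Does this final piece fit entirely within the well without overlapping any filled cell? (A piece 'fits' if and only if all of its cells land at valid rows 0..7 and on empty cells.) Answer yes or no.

Drop 1: S rot2 at col 1 lands with bottom-row=0; cleared 0 line(s) (total 0); column heights now [0 1 2 2 0], max=2
Drop 2: J rot3 at col 3 lands with bottom-row=2; cleared 0 line(s) (total 0); column heights now [0 1 2 3 5], max=5
Drop 3: O rot2 at col 0 lands with bottom-row=1; cleared 0 line(s) (total 0); column heights now [3 3 2 3 5], max=5
Drop 4: S rot3 at col 1 lands with bottom-row=2; cleared 1 line(s) (total 1); column heights now [2 4 3 2 4], max=4
Drop 5: Z rot0 at col 1 lands with bottom-row=3; cleared 0 line(s) (total 1); column heights now [2 5 5 4 4], max=5
Test piece L rot1 at col 3 (width 2): heights before test = [2 5 5 4 4]; fits = True

Answer: yes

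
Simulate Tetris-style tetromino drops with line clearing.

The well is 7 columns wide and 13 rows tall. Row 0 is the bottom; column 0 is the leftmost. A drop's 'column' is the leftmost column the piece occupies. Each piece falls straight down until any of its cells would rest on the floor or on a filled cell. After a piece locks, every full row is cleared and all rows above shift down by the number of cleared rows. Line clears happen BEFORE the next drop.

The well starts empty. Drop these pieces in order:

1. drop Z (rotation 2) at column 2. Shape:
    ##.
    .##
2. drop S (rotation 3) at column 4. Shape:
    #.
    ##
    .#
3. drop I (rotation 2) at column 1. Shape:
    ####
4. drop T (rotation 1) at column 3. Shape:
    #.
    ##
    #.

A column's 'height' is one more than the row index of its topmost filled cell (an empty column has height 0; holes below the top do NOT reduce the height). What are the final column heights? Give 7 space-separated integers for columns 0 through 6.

Answer: 0 4 4 7 6 2 0

Derivation:
Drop 1: Z rot2 at col 2 lands with bottom-row=0; cleared 0 line(s) (total 0); column heights now [0 0 2 2 1 0 0], max=2
Drop 2: S rot3 at col 4 lands with bottom-row=0; cleared 0 line(s) (total 0); column heights now [0 0 2 2 3 2 0], max=3
Drop 3: I rot2 at col 1 lands with bottom-row=3; cleared 0 line(s) (total 0); column heights now [0 4 4 4 4 2 0], max=4
Drop 4: T rot1 at col 3 lands with bottom-row=4; cleared 0 line(s) (total 0); column heights now [0 4 4 7 6 2 0], max=7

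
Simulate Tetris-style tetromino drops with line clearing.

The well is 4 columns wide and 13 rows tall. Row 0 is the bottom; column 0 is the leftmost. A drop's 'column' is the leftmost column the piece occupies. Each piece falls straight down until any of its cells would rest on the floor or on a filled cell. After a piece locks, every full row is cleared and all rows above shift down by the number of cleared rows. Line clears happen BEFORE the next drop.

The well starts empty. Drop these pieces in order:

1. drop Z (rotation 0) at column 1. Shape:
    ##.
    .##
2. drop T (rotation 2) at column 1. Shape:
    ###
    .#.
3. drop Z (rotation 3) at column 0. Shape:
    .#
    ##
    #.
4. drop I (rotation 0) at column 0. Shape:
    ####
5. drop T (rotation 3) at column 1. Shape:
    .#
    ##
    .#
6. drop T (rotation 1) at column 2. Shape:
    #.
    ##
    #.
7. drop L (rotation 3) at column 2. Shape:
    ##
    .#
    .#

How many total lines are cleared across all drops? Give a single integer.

Drop 1: Z rot0 at col 1 lands with bottom-row=0; cleared 0 line(s) (total 0); column heights now [0 2 2 1], max=2
Drop 2: T rot2 at col 1 lands with bottom-row=2; cleared 0 line(s) (total 0); column heights now [0 4 4 4], max=4
Drop 3: Z rot3 at col 0 lands with bottom-row=3; cleared 1 line(s) (total 1); column heights now [4 5 3 1], max=5
Drop 4: I rot0 at col 0 lands with bottom-row=5; cleared 1 line(s) (total 2); column heights now [4 5 3 1], max=5
Drop 5: T rot3 at col 1 lands with bottom-row=4; cleared 0 line(s) (total 2); column heights now [4 6 7 1], max=7
Drop 6: T rot1 at col 2 lands with bottom-row=7; cleared 0 line(s) (total 2); column heights now [4 6 10 9], max=10
Drop 7: L rot3 at col 2 lands with bottom-row=9; cleared 0 line(s) (total 2); column heights now [4 6 12 12], max=12

Answer: 2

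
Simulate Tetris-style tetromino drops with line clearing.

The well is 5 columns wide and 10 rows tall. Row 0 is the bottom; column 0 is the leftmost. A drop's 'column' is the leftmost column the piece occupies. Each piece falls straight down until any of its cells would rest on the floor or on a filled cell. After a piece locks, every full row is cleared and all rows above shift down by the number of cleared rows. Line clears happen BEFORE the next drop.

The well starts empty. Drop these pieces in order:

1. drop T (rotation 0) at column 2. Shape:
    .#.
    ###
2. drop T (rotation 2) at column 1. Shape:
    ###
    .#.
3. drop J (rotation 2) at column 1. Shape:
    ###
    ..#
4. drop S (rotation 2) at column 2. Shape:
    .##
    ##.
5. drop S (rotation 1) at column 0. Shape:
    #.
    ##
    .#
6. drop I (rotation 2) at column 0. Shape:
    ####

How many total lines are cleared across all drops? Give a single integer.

Answer: 0

Derivation:
Drop 1: T rot0 at col 2 lands with bottom-row=0; cleared 0 line(s) (total 0); column heights now [0 0 1 2 1], max=2
Drop 2: T rot2 at col 1 lands with bottom-row=1; cleared 0 line(s) (total 0); column heights now [0 3 3 3 1], max=3
Drop 3: J rot2 at col 1 lands with bottom-row=3; cleared 0 line(s) (total 0); column heights now [0 5 5 5 1], max=5
Drop 4: S rot2 at col 2 lands with bottom-row=5; cleared 0 line(s) (total 0); column heights now [0 5 6 7 7], max=7
Drop 5: S rot1 at col 0 lands with bottom-row=5; cleared 0 line(s) (total 0); column heights now [8 7 6 7 7], max=8
Drop 6: I rot2 at col 0 lands with bottom-row=8; cleared 0 line(s) (total 0); column heights now [9 9 9 9 7], max=9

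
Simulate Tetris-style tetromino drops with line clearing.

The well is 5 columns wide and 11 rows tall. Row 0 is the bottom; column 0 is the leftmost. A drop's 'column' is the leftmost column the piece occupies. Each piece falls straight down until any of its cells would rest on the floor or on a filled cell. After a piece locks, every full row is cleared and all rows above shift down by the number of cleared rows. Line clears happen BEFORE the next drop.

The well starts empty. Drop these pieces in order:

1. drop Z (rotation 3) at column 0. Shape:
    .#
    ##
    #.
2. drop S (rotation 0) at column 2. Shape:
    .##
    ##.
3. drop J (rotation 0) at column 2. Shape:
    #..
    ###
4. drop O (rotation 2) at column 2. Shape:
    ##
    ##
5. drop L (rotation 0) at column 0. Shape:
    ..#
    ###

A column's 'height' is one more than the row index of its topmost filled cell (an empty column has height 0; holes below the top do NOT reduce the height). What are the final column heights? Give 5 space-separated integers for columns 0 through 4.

Answer: 7 7 8 6 3

Derivation:
Drop 1: Z rot3 at col 0 lands with bottom-row=0; cleared 0 line(s) (total 0); column heights now [2 3 0 0 0], max=3
Drop 2: S rot0 at col 2 lands with bottom-row=0; cleared 0 line(s) (total 0); column heights now [2 3 1 2 2], max=3
Drop 3: J rot0 at col 2 lands with bottom-row=2; cleared 0 line(s) (total 0); column heights now [2 3 4 3 3], max=4
Drop 4: O rot2 at col 2 lands with bottom-row=4; cleared 0 line(s) (total 0); column heights now [2 3 6 6 3], max=6
Drop 5: L rot0 at col 0 lands with bottom-row=6; cleared 0 line(s) (total 0); column heights now [7 7 8 6 3], max=8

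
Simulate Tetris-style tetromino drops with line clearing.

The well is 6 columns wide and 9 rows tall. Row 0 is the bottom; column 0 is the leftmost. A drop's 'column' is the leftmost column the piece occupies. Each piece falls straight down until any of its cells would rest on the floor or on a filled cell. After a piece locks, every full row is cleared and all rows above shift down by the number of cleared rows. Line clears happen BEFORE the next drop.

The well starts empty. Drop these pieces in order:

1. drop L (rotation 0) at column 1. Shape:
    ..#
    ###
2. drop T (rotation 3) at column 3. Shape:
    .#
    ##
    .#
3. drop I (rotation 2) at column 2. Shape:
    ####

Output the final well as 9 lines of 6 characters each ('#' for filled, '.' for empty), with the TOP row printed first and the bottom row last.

Answer: ......
......
......
......
..####
....#.
...##.
...##.
.###..

Derivation:
Drop 1: L rot0 at col 1 lands with bottom-row=0; cleared 0 line(s) (total 0); column heights now [0 1 1 2 0 0], max=2
Drop 2: T rot3 at col 3 lands with bottom-row=1; cleared 0 line(s) (total 0); column heights now [0 1 1 3 4 0], max=4
Drop 3: I rot2 at col 2 lands with bottom-row=4; cleared 0 line(s) (total 0); column heights now [0 1 5 5 5 5], max=5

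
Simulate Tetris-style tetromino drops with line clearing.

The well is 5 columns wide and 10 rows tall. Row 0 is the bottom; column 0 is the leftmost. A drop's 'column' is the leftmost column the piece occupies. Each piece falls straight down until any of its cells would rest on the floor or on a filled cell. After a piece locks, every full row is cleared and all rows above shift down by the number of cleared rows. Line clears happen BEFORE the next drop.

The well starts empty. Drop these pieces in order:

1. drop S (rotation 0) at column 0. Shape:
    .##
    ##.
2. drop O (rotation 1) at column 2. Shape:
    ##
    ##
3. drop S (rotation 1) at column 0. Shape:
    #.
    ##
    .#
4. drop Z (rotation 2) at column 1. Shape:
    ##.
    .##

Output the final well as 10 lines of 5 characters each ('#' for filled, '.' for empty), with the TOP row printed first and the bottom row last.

Drop 1: S rot0 at col 0 lands with bottom-row=0; cleared 0 line(s) (total 0); column heights now [1 2 2 0 0], max=2
Drop 2: O rot1 at col 2 lands with bottom-row=2; cleared 0 line(s) (total 0); column heights now [1 2 4 4 0], max=4
Drop 3: S rot1 at col 0 lands with bottom-row=2; cleared 0 line(s) (total 0); column heights now [5 4 4 4 0], max=5
Drop 4: Z rot2 at col 1 lands with bottom-row=4; cleared 0 line(s) (total 0); column heights now [5 6 6 5 0], max=6

Answer: .....
.....
.....
.....
.##..
#.##.
####.
.###.
.##..
##...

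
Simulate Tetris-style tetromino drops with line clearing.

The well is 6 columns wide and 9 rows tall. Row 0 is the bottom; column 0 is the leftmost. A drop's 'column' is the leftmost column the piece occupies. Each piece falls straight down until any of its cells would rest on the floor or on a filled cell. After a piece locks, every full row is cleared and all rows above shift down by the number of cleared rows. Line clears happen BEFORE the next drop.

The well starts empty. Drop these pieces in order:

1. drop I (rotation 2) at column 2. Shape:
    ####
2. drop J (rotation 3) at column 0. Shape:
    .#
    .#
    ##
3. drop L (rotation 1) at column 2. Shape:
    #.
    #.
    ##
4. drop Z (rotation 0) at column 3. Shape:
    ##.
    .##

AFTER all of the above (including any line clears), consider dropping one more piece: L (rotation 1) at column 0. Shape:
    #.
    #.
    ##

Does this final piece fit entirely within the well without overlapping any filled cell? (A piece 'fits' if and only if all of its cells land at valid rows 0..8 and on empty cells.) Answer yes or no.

Drop 1: I rot2 at col 2 lands with bottom-row=0; cleared 0 line(s) (total 0); column heights now [0 0 1 1 1 1], max=1
Drop 2: J rot3 at col 0 lands with bottom-row=0; cleared 1 line(s) (total 1); column heights now [0 2 0 0 0 0], max=2
Drop 3: L rot1 at col 2 lands with bottom-row=0; cleared 0 line(s) (total 1); column heights now [0 2 3 1 0 0], max=3
Drop 4: Z rot0 at col 3 lands with bottom-row=0; cleared 0 line(s) (total 1); column heights now [0 2 3 2 2 1], max=3
Test piece L rot1 at col 0 (width 2): heights before test = [0 2 3 2 2 1]; fits = True

Answer: yes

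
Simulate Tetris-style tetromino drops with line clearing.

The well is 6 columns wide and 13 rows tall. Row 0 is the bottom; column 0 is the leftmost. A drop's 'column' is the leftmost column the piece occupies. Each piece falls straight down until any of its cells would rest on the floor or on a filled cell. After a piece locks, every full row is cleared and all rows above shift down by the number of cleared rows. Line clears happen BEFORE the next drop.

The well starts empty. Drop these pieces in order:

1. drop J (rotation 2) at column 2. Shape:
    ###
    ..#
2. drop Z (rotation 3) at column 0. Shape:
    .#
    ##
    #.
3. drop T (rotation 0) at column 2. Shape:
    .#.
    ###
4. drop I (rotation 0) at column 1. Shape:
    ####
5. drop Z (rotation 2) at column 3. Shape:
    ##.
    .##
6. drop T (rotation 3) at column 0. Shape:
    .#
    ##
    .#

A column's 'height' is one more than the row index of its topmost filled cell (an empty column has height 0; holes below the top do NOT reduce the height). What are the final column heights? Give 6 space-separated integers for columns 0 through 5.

Drop 1: J rot2 at col 2 lands with bottom-row=0; cleared 0 line(s) (total 0); column heights now [0 0 2 2 2 0], max=2
Drop 2: Z rot3 at col 0 lands with bottom-row=0; cleared 0 line(s) (total 0); column heights now [2 3 2 2 2 0], max=3
Drop 3: T rot0 at col 2 lands with bottom-row=2; cleared 0 line(s) (total 0); column heights now [2 3 3 4 3 0], max=4
Drop 4: I rot0 at col 1 lands with bottom-row=4; cleared 0 line(s) (total 0); column heights now [2 5 5 5 5 0], max=5
Drop 5: Z rot2 at col 3 lands with bottom-row=5; cleared 0 line(s) (total 0); column heights now [2 5 5 7 7 6], max=7
Drop 6: T rot3 at col 0 lands with bottom-row=5; cleared 0 line(s) (total 0); column heights now [7 8 5 7 7 6], max=8

Answer: 7 8 5 7 7 6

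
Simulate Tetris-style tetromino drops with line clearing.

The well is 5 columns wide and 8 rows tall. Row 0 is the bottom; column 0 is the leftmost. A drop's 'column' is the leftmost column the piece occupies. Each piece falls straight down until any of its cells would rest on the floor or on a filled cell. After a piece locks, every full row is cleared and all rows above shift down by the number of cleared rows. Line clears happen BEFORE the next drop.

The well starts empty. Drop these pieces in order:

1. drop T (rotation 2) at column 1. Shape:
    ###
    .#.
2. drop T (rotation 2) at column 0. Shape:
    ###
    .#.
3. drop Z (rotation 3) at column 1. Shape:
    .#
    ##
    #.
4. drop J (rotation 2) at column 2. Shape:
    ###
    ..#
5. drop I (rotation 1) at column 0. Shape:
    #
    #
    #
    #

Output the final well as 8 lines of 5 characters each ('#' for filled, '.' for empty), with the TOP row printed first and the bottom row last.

Drop 1: T rot2 at col 1 lands with bottom-row=0; cleared 0 line(s) (total 0); column heights now [0 2 2 2 0], max=2
Drop 2: T rot2 at col 0 lands with bottom-row=2; cleared 0 line(s) (total 0); column heights now [4 4 4 2 0], max=4
Drop 3: Z rot3 at col 1 lands with bottom-row=4; cleared 0 line(s) (total 0); column heights now [4 6 7 2 0], max=7
Drop 4: J rot2 at col 2 lands with bottom-row=6; cleared 0 line(s) (total 0); column heights now [4 6 8 8 8], max=8
Drop 5: I rot1 at col 0 lands with bottom-row=4; cleared 0 line(s) (total 0); column heights now [8 6 8 8 8], max=8

Answer: #.###
#.#.#
###..
##...
###..
.#...
.###.
..#..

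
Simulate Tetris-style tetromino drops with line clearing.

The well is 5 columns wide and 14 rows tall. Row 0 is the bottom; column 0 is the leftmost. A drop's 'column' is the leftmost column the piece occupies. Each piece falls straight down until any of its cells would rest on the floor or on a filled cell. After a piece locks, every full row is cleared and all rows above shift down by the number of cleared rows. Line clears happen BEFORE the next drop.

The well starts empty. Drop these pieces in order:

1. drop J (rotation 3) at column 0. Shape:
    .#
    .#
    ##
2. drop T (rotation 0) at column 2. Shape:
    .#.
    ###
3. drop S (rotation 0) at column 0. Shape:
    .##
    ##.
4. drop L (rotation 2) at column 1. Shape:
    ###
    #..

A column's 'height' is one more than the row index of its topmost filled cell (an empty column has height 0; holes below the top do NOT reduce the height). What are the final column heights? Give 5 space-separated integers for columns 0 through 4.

Drop 1: J rot3 at col 0 lands with bottom-row=0; cleared 0 line(s) (total 0); column heights now [1 3 0 0 0], max=3
Drop 2: T rot0 at col 2 lands with bottom-row=0; cleared 1 line(s) (total 1); column heights now [0 2 0 1 0], max=2
Drop 3: S rot0 at col 0 lands with bottom-row=2; cleared 0 line(s) (total 1); column heights now [3 4 4 1 0], max=4
Drop 4: L rot2 at col 1 lands with bottom-row=4; cleared 0 line(s) (total 1); column heights now [3 6 6 6 0], max=6

Answer: 3 6 6 6 0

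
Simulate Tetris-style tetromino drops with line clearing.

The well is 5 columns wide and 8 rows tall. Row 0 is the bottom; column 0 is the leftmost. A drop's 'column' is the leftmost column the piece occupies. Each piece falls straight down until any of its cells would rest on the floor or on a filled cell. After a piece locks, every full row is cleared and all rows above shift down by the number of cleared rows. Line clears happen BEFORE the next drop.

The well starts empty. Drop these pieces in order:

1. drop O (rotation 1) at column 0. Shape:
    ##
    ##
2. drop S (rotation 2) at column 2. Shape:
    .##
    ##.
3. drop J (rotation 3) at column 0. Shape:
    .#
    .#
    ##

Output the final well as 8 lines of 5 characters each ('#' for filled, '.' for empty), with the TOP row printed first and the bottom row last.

Drop 1: O rot1 at col 0 lands with bottom-row=0; cleared 0 line(s) (total 0); column heights now [2 2 0 0 0], max=2
Drop 2: S rot2 at col 2 lands with bottom-row=0; cleared 0 line(s) (total 0); column heights now [2 2 1 2 2], max=2
Drop 3: J rot3 at col 0 lands with bottom-row=2; cleared 0 line(s) (total 0); column heights now [3 5 1 2 2], max=5

Answer: .....
.....
.....
.#...
.#...
##...
##.##
####.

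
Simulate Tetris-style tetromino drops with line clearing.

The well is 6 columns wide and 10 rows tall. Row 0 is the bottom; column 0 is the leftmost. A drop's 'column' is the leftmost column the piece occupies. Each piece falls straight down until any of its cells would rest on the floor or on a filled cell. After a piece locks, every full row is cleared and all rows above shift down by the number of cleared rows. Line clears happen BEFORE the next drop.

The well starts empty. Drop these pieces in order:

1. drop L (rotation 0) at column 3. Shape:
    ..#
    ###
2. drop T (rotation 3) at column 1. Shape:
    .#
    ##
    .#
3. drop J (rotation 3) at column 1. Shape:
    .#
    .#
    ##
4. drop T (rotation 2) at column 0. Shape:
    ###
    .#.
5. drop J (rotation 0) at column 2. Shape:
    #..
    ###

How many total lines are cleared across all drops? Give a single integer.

Answer: 0

Derivation:
Drop 1: L rot0 at col 3 lands with bottom-row=0; cleared 0 line(s) (total 0); column heights now [0 0 0 1 1 2], max=2
Drop 2: T rot3 at col 1 lands with bottom-row=0; cleared 0 line(s) (total 0); column heights now [0 2 3 1 1 2], max=3
Drop 3: J rot3 at col 1 lands with bottom-row=3; cleared 0 line(s) (total 0); column heights now [0 4 6 1 1 2], max=6
Drop 4: T rot2 at col 0 lands with bottom-row=5; cleared 0 line(s) (total 0); column heights now [7 7 7 1 1 2], max=7
Drop 5: J rot0 at col 2 lands with bottom-row=7; cleared 0 line(s) (total 0); column heights now [7 7 9 8 8 2], max=9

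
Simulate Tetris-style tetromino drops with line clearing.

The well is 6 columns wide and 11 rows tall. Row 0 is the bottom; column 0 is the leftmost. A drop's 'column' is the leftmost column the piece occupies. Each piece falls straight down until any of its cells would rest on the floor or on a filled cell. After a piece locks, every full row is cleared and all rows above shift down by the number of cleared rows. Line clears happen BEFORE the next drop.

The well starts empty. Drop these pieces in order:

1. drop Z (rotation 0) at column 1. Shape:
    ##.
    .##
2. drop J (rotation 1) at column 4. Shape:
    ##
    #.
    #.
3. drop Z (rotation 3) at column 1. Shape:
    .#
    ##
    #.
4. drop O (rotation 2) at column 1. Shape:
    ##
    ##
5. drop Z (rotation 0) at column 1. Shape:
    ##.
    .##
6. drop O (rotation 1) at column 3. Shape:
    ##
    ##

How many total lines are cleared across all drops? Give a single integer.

Answer: 0

Derivation:
Drop 1: Z rot0 at col 1 lands with bottom-row=0; cleared 0 line(s) (total 0); column heights now [0 2 2 1 0 0], max=2
Drop 2: J rot1 at col 4 lands with bottom-row=0; cleared 0 line(s) (total 0); column heights now [0 2 2 1 3 3], max=3
Drop 3: Z rot3 at col 1 lands with bottom-row=2; cleared 0 line(s) (total 0); column heights now [0 4 5 1 3 3], max=5
Drop 4: O rot2 at col 1 lands with bottom-row=5; cleared 0 line(s) (total 0); column heights now [0 7 7 1 3 3], max=7
Drop 5: Z rot0 at col 1 lands with bottom-row=7; cleared 0 line(s) (total 0); column heights now [0 9 9 8 3 3], max=9
Drop 6: O rot1 at col 3 lands with bottom-row=8; cleared 0 line(s) (total 0); column heights now [0 9 9 10 10 3], max=10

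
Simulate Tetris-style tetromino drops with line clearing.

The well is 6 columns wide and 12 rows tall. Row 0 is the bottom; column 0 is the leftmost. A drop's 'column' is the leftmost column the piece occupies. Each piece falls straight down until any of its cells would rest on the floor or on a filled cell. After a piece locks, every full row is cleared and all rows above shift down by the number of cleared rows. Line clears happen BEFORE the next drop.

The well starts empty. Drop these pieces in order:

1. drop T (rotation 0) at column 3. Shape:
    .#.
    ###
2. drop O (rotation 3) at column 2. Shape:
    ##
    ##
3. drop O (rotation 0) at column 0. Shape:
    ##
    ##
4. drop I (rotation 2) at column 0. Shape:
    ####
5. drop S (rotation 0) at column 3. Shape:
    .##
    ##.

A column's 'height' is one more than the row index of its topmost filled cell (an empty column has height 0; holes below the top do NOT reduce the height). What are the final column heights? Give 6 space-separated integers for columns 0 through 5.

Drop 1: T rot0 at col 3 lands with bottom-row=0; cleared 0 line(s) (total 0); column heights now [0 0 0 1 2 1], max=2
Drop 2: O rot3 at col 2 lands with bottom-row=1; cleared 0 line(s) (total 0); column heights now [0 0 3 3 2 1], max=3
Drop 3: O rot0 at col 0 lands with bottom-row=0; cleared 0 line(s) (total 0); column heights now [2 2 3 3 2 1], max=3
Drop 4: I rot2 at col 0 lands with bottom-row=3; cleared 0 line(s) (total 0); column heights now [4 4 4 4 2 1], max=4
Drop 5: S rot0 at col 3 lands with bottom-row=4; cleared 0 line(s) (total 0); column heights now [4 4 4 5 6 6], max=6

Answer: 4 4 4 5 6 6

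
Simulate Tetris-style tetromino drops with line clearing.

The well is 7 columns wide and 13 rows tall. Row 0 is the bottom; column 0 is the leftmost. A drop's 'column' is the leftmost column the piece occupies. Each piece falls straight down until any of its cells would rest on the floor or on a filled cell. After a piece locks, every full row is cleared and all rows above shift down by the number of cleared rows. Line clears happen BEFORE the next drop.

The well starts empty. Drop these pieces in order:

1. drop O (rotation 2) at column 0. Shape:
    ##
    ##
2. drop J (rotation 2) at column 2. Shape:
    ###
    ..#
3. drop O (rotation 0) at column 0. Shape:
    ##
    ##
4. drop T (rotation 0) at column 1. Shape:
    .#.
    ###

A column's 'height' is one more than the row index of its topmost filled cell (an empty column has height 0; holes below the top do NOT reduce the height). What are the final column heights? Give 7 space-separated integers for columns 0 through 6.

Drop 1: O rot2 at col 0 lands with bottom-row=0; cleared 0 line(s) (total 0); column heights now [2 2 0 0 0 0 0], max=2
Drop 2: J rot2 at col 2 lands with bottom-row=0; cleared 0 line(s) (total 0); column heights now [2 2 2 2 2 0 0], max=2
Drop 3: O rot0 at col 0 lands with bottom-row=2; cleared 0 line(s) (total 0); column heights now [4 4 2 2 2 0 0], max=4
Drop 4: T rot0 at col 1 lands with bottom-row=4; cleared 0 line(s) (total 0); column heights now [4 5 6 5 2 0 0], max=6

Answer: 4 5 6 5 2 0 0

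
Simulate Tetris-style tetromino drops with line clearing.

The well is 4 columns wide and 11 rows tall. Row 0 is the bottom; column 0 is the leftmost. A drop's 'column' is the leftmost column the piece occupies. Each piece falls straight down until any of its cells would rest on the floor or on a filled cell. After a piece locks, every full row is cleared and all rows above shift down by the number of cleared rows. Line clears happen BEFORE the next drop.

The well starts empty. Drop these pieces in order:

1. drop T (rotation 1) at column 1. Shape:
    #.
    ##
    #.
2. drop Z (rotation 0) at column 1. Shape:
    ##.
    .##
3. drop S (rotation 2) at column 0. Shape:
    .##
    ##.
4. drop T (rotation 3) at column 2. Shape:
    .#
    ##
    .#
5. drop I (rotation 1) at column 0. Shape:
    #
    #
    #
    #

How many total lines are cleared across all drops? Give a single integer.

Answer: 1

Derivation:
Drop 1: T rot1 at col 1 lands with bottom-row=0; cleared 0 line(s) (total 0); column heights now [0 3 2 0], max=3
Drop 2: Z rot0 at col 1 lands with bottom-row=2; cleared 0 line(s) (total 0); column heights now [0 4 4 3], max=4
Drop 3: S rot2 at col 0 lands with bottom-row=4; cleared 0 line(s) (total 0); column heights now [5 6 6 3], max=6
Drop 4: T rot3 at col 2 lands with bottom-row=5; cleared 0 line(s) (total 0); column heights now [5 6 7 8], max=8
Drop 5: I rot1 at col 0 lands with bottom-row=5; cleared 1 line(s) (total 1); column heights now [8 5 6 7], max=8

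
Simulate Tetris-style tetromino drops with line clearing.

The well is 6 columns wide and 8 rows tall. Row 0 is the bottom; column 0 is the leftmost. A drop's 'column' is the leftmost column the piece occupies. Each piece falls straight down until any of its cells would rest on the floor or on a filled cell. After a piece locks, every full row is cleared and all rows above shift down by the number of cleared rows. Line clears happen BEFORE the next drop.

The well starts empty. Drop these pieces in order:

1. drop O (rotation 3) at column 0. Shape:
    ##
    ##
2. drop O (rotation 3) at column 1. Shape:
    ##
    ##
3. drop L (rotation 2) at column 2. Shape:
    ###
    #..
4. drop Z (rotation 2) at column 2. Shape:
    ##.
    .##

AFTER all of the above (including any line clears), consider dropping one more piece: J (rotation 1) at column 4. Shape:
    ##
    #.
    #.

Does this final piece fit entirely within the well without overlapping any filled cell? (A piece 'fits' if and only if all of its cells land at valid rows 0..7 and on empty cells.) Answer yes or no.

Drop 1: O rot3 at col 0 lands with bottom-row=0; cleared 0 line(s) (total 0); column heights now [2 2 0 0 0 0], max=2
Drop 2: O rot3 at col 1 lands with bottom-row=2; cleared 0 line(s) (total 0); column heights now [2 4 4 0 0 0], max=4
Drop 3: L rot2 at col 2 lands with bottom-row=4; cleared 0 line(s) (total 0); column heights now [2 4 6 6 6 0], max=6
Drop 4: Z rot2 at col 2 lands with bottom-row=6; cleared 0 line(s) (total 0); column heights now [2 4 8 8 7 0], max=8
Test piece J rot1 at col 4 (width 2): heights before test = [2 4 8 8 7 0]; fits = False

Answer: no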